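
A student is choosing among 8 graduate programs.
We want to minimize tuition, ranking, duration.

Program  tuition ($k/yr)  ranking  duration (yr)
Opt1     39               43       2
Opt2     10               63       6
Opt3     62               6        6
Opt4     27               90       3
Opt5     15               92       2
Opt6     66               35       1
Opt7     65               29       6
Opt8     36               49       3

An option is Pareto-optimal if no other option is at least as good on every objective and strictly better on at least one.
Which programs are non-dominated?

Opt1: not dominated.
Opt2: not dominated (best tuition).
Opt3: not dominated (best ranking).
Opt4: not dominated.
Opt5: not dominated.
Opt6: not dominated (best duration).
Opt7: dominated by Opt3 (tuition 62≤65, ranking 6≤29, duration 6≤6).
Opt8: not dominated.

Opt1, Opt2, Opt3, Opt4, Opt5, Opt6, Opt8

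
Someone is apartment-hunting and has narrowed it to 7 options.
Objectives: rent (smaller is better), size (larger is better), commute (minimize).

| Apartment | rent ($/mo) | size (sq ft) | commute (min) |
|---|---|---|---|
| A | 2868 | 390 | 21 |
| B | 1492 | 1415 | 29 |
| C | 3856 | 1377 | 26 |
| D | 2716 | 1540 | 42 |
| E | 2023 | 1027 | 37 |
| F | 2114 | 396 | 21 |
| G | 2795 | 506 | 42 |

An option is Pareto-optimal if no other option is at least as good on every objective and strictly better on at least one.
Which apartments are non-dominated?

B, C, D, F

A: dominated by F (rent 2114≤2868, size 396≥390, commute 21≤21).
B: not dominated (best rent).
C: not dominated.
D: not dominated (best size).
E: dominated by B (rent 1492≤2023, size 1415≥1027, commute 29≤37).
F: not dominated.
G: dominated by B (rent 1492≤2795, size 1415≥506, commute 29≤42).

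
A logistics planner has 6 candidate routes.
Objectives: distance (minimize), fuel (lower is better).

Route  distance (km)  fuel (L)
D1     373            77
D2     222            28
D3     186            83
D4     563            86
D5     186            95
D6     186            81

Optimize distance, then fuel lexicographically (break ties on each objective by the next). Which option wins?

First minimize distance: best is 186, kept {D3, D5, D6}.
Then minimize fuel: best is 81, kept {D6}.

D6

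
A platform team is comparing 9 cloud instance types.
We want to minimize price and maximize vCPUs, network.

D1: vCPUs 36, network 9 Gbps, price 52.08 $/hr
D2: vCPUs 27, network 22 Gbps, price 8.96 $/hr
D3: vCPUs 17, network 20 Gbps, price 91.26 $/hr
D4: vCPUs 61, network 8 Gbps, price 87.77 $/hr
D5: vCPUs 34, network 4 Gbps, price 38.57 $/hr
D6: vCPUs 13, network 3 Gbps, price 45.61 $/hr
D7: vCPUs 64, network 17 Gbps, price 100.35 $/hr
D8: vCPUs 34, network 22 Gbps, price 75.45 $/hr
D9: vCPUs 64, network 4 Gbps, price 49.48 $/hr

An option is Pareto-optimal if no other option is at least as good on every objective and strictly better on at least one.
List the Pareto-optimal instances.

D1: not dominated.
D2: not dominated (best price).
D3: dominated by D2 (vCPUs 27≥17, network 22≥20, price 8.96≤91.26).
D4: not dominated.
D5: not dominated.
D6: dominated by D2 (vCPUs 27≥13, network 22≥3, price 8.96≤45.61).
D7: not dominated.
D8: not dominated.
D9: not dominated.

D1, D2, D4, D5, D7, D8, D9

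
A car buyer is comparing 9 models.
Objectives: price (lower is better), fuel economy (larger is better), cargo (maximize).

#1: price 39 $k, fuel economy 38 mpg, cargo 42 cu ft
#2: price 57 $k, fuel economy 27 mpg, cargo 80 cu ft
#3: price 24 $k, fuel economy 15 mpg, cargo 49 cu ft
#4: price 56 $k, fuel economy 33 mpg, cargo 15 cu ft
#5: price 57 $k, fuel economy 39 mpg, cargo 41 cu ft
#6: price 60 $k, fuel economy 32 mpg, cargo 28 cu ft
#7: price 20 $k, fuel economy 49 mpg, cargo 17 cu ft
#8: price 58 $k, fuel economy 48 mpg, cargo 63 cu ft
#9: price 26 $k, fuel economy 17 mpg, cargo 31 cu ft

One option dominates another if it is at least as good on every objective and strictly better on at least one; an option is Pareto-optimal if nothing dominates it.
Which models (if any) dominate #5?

none

#1: worse on fuel economy (38 vs 39).
#2: worse on fuel economy (27 vs 39).
#3: worse on fuel economy (15 vs 39).
#4: worse on fuel economy (33 vs 39).
#6: worse on price (60 vs 57).
#7: worse on cargo (17 vs 41).
#8: worse on price (58 vs 57).
#9: worse on fuel economy (17 vs 39).
No option dominates #5.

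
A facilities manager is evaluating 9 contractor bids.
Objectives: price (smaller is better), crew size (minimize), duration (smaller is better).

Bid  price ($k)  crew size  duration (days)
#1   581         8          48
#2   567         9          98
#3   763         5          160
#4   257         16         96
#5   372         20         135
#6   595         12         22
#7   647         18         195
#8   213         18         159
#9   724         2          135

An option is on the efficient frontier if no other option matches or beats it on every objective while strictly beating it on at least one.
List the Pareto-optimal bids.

#1: not dominated.
#2: not dominated.
#3: dominated by #9 (price 724≤763, crew size 2≤5, duration 135≤160).
#4: not dominated.
#5: dominated by #4 (price 257≤372, crew size 16≤20, duration 96≤135).
#6: not dominated (best duration).
#7: dominated by #1 (price 581≤647, crew size 8≤18, duration 48≤195).
#8: not dominated (best price).
#9: not dominated (best crew size).

#1, #2, #4, #6, #8, #9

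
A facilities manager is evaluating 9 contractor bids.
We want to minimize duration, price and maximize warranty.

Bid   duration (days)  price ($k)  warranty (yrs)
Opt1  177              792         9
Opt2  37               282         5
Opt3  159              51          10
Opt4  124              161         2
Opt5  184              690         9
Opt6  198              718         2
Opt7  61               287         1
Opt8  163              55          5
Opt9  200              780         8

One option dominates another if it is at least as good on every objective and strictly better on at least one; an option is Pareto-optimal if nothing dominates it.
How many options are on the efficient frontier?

3

Opt1: dominated by Opt3 (duration 159≤177, price 51≤792, warranty 10≥9).
Opt2: not dominated (best duration).
Opt3: not dominated (best price).
Opt4: not dominated.
Opt5: dominated by Opt3 (duration 159≤184, price 51≤690, warranty 10≥9).
Opt6: dominated by Opt2 (duration 37≤198, price 282≤718, warranty 5≥2).
Opt7: dominated by Opt2 (duration 37≤61, price 282≤287, warranty 5≥1).
Opt8: dominated by Opt3 (duration 159≤163, price 51≤55, warranty 10≥5).
Opt9: dominated by Opt3 (duration 159≤200, price 51≤780, warranty 10≥8).
Pareto-optimal: Opt2, Opt3, Opt4 → 3.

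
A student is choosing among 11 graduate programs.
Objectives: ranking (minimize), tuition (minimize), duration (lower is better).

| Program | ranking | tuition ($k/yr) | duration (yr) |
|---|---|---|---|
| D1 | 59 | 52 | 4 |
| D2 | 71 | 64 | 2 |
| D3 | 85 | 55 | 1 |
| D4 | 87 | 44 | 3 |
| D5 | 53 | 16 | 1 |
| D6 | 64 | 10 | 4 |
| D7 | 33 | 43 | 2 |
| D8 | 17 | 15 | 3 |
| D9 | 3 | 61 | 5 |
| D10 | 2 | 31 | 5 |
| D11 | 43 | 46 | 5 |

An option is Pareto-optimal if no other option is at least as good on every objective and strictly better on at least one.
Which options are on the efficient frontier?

D5, D6, D7, D8, D10

D1: dominated by D5 (ranking 53≤59, tuition 16≤52, duration 1≤4).
D2: dominated by D5 (ranking 53≤71, tuition 16≤64, duration 1≤2).
D3: dominated by D5 (ranking 53≤85, tuition 16≤55, duration 1≤1).
D4: dominated by D5 (ranking 53≤87, tuition 16≤44, duration 1≤3).
D5: not dominated.
D6: not dominated (best tuition).
D7: not dominated.
D8: not dominated.
D9: dominated by D10 (ranking 2≤3, tuition 31≤61, duration 5≤5).
D10: not dominated (best ranking).
D11: dominated by D7 (ranking 33≤43, tuition 43≤46, duration 2≤5).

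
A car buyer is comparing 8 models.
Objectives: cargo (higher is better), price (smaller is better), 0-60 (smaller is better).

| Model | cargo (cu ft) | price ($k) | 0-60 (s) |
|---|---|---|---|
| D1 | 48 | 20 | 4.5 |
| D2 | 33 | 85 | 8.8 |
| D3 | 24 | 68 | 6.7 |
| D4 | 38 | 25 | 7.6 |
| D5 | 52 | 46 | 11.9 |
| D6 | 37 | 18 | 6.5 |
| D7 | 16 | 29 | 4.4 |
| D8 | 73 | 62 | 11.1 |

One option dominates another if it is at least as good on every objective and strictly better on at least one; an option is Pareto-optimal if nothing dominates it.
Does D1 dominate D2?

D1 vs D2: cargo 48≥33, price 20≤85, 0-60 4.5≤8.8 — D1 is at least as good on every objective with at least one strict improvement.

Yes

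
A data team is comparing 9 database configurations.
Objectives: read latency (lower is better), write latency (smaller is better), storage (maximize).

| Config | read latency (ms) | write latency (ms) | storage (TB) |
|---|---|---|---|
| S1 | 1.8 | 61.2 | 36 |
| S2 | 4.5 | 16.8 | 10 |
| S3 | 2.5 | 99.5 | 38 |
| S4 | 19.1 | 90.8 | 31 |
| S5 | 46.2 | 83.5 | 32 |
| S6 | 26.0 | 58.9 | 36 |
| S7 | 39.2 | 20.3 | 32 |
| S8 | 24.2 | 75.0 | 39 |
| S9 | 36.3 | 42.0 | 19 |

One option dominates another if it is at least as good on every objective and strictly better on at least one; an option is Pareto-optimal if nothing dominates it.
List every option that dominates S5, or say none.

S1, S6, S7, S8

S1: read latency 1.8≤46.2, write latency 61.2≤83.5, storage 36≥32 — dominates S5.
S6: read latency 26.0≤46.2, write latency 58.9≤83.5, storage 36≥32 — dominates S5.
S7: read latency 39.2≤46.2, write latency 20.3≤83.5, storage 32≥32 — dominates S5.
S8: read latency 24.2≤46.2, write latency 75.0≤83.5, storage 39≥32 — dominates S5.
Others (S2, S3, S4, S9) are each worse than S5 on at least one objective.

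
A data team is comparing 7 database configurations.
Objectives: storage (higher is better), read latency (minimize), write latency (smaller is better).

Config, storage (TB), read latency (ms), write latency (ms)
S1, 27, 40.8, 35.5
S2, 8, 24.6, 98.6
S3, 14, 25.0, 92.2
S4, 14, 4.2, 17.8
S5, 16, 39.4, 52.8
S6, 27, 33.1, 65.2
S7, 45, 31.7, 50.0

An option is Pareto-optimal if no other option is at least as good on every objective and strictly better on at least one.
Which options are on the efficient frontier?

S1: not dominated.
S2: dominated by S4 (storage 14≥8, read latency 4.2≤24.6, write latency 17.8≤98.6).
S3: dominated by S4 (storage 14≥14, read latency 4.2≤25.0, write latency 17.8≤92.2).
S4: not dominated (best read latency).
S5: dominated by S7 (storage 45≥16, read latency 31.7≤39.4, write latency 50.0≤52.8).
S6: dominated by S7 (storage 45≥27, read latency 31.7≤33.1, write latency 50.0≤65.2).
S7: not dominated (best storage).

S1, S4, S7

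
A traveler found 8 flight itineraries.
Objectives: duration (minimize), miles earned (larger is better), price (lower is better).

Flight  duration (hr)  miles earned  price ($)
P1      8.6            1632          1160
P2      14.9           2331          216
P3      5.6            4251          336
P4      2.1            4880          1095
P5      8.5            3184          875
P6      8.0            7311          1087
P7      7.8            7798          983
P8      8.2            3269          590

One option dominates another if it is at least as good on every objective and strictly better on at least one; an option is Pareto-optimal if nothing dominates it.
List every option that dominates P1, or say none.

P3, P4, P5, P6, P7, P8

P3: duration 5.6≤8.6, miles earned 4251≥1632, price 336≤1160 — dominates P1.
P4: duration 2.1≤8.6, miles earned 4880≥1632, price 1095≤1160 — dominates P1.
P5: duration 8.5≤8.6, miles earned 3184≥1632, price 875≤1160 — dominates P1.
P6: duration 8.0≤8.6, miles earned 7311≥1632, price 1087≤1160 — dominates P1.
P7: duration 7.8≤8.6, miles earned 7798≥1632, price 983≤1160 — dominates P1.
P8: duration 8.2≤8.6, miles earned 3269≥1632, price 590≤1160 — dominates P1.
Others (P2) are each worse than P1 on at least one objective.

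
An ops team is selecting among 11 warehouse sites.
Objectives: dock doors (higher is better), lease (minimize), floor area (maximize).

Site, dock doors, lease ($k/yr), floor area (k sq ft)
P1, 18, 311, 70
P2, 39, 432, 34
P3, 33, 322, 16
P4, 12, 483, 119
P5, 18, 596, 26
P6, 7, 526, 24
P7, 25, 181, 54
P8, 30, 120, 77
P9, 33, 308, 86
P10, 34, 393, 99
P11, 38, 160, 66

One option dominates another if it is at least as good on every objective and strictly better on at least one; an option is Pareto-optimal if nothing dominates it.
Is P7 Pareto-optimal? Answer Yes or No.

P8 vs P7: dock doors 30≥25, lease 120≤181, floor area 77≥54 — P8 is at least as good on every objective and strictly better on at least one, so P8 dominates P7.

No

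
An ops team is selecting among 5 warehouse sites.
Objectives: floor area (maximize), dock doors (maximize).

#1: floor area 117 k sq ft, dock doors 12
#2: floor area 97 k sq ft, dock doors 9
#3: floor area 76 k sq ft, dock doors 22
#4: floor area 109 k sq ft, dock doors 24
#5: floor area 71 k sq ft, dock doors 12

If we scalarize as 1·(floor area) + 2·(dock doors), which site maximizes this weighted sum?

#4

#1: 1·117 + 2·12 = 141
#2: 1·97 + 2·9 = 115
#3: 1·76 + 2·22 = 120
#4: 1·109 + 2·24 = 157
#5: 1·71 + 2·12 = 95
Highest: #4 at 157.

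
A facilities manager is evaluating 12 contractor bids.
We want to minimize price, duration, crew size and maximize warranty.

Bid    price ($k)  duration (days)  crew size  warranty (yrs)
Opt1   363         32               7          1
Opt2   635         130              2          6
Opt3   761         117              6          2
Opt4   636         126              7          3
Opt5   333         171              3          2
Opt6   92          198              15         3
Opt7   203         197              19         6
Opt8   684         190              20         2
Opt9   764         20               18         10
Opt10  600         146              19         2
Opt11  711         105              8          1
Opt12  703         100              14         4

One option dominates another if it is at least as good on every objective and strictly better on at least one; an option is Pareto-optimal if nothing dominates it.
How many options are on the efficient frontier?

Opt1: not dominated.
Opt2: not dominated (best crew size).
Opt3: not dominated.
Opt4: not dominated.
Opt5: not dominated.
Opt6: not dominated (best price).
Opt7: not dominated.
Opt8: dominated by Opt2 (price 635≤684, duration 130≤190, crew size 2≤20, warranty 6≥2).
Opt9: not dominated (best duration).
Opt10: not dominated.
Opt11: dominated by Opt1 (price 363≤711, duration 32≤105, crew size 7≤8, warranty 1≥1).
Opt12: not dominated.
Pareto-optimal: Opt1, Opt2, Opt3, Opt4, Opt5, Opt6, Opt7, Opt9, Opt10, Opt12 → 10.

10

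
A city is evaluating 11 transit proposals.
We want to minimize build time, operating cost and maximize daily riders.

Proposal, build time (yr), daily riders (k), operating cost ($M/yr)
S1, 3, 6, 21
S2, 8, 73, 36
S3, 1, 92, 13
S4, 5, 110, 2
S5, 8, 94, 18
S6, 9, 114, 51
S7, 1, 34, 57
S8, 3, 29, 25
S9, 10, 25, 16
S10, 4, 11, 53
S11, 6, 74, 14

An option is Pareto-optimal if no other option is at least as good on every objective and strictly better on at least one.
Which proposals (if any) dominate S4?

S1: worse on daily riders (6 vs 110).
S2: worse on build time (8 vs 5).
S3: worse on daily riders (92 vs 110).
S5: worse on build time (8 vs 5).
S6: worse on build time (9 vs 5).
S7: worse on daily riders (34 vs 110).
S8: worse on daily riders (29 vs 110).
S9: worse on build time (10 vs 5).
S10: worse on daily riders (11 vs 110).
S11: worse on build time (6 vs 5).
No option dominates S4.

none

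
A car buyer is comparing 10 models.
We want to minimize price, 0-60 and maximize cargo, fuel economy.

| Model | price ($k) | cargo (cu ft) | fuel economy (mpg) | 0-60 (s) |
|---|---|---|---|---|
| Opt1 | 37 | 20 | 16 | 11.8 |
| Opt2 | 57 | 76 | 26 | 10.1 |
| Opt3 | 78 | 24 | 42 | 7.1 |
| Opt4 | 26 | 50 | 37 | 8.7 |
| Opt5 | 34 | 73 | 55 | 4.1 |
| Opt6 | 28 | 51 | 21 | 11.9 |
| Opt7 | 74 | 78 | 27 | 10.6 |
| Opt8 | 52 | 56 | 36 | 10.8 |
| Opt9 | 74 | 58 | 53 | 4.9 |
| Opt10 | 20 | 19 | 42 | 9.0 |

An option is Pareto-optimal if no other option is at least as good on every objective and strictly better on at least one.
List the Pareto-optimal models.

Opt2, Opt4, Opt5, Opt6, Opt7, Opt10

Opt1: dominated by Opt4 (price 26≤37, cargo 50≥20, fuel economy 37≥16, 0-60 8.7≤11.8).
Opt2: not dominated.
Opt3: dominated by Opt5 (price 34≤78, cargo 73≥24, fuel economy 55≥42, 0-60 4.1≤7.1).
Opt4: not dominated.
Opt5: not dominated (best fuel economy).
Opt6: not dominated.
Opt7: not dominated (best cargo).
Opt8: dominated by Opt5 (price 34≤52, cargo 73≥56, fuel economy 55≥36, 0-60 4.1≤10.8).
Opt9: dominated by Opt5 (price 34≤74, cargo 73≥58, fuel economy 55≥53, 0-60 4.1≤4.9).
Opt10: not dominated (best price).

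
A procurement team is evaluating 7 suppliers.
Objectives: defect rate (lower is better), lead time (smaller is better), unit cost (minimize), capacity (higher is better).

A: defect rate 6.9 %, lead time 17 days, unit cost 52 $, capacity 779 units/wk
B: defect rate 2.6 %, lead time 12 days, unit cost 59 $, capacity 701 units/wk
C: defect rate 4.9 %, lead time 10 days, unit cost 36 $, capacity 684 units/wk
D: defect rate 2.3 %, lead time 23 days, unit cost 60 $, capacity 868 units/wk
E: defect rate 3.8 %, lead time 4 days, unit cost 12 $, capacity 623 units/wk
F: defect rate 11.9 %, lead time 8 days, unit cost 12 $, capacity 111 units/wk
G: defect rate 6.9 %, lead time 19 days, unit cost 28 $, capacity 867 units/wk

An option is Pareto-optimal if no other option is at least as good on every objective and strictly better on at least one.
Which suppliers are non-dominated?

A: not dominated.
B: not dominated.
C: not dominated.
D: not dominated (best defect rate).
E: not dominated (best lead time).
F: dominated by E (defect rate 3.8≤11.9, lead time 4≤8, unit cost 12≤12, capacity 623≥111).
G: not dominated.

A, B, C, D, E, G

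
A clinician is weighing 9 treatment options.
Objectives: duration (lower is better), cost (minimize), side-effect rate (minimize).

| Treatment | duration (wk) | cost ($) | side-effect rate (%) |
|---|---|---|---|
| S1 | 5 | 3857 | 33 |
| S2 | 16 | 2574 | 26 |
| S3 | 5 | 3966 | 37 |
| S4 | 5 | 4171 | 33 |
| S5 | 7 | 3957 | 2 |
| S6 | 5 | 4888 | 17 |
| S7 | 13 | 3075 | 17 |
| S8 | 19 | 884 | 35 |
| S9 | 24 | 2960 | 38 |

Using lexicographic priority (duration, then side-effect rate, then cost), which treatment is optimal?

S6

First minimize duration: best is 5, kept {S1, S3, S4, S6}.
Then minimize side-effect rate: best is 17, kept {S6}.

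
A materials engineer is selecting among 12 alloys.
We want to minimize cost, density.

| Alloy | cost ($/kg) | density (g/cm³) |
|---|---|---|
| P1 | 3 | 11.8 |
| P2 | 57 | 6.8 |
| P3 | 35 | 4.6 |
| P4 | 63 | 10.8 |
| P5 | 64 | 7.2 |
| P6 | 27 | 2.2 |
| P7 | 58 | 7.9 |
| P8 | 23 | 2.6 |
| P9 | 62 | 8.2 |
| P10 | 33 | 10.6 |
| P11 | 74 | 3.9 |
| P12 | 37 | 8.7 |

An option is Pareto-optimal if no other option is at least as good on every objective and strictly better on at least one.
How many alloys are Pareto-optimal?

3

P1: not dominated (best cost).
P2: dominated by P3 (cost 35≤57, density 4.6≤6.8).
P3: dominated by P6 (cost 27≤35, density 2.2≤4.6).
P4: dominated by P2 (cost 57≤63, density 6.8≤10.8).
P5: dominated by P2 (cost 57≤64, density 6.8≤7.2).
P6: not dominated (best density).
P7: dominated by P2 (cost 57≤58, density 6.8≤7.9).
P8: not dominated.
P9: dominated by P2 (cost 57≤62, density 6.8≤8.2).
P10: dominated by P6 (cost 27≤33, density 2.2≤10.6).
P11: dominated by P6 (cost 27≤74, density 2.2≤3.9).
P12: dominated by P3 (cost 35≤37, density 4.6≤8.7).
Pareto-optimal: P1, P6, P8 → 3.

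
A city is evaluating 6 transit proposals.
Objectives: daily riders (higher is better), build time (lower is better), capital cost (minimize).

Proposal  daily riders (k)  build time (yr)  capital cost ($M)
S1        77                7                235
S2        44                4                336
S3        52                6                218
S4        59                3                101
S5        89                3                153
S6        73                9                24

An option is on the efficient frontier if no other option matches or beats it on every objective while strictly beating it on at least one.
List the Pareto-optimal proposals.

S4, S5, S6

S1: dominated by S5 (daily riders 89≥77, build time 3≤7, capital cost 153≤235).
S2: dominated by S4 (daily riders 59≥44, build time 3≤4, capital cost 101≤336).
S3: dominated by S4 (daily riders 59≥52, build time 3≤6, capital cost 101≤218).
S4: not dominated.
S5: not dominated (best daily riders).
S6: not dominated (best capital cost).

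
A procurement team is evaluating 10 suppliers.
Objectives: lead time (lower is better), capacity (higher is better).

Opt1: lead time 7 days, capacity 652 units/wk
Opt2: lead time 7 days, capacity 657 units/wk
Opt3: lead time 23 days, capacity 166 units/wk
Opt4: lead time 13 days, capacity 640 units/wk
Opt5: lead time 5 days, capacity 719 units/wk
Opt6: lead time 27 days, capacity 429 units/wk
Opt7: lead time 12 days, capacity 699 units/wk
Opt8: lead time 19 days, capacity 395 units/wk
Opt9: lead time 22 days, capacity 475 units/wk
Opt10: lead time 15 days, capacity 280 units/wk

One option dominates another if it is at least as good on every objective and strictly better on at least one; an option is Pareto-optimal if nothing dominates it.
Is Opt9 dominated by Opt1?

Opt1 vs Opt9: lead time 7≤22, capacity 652≥475 — Opt1 is at least as good on every objective with at least one strict improvement.

Yes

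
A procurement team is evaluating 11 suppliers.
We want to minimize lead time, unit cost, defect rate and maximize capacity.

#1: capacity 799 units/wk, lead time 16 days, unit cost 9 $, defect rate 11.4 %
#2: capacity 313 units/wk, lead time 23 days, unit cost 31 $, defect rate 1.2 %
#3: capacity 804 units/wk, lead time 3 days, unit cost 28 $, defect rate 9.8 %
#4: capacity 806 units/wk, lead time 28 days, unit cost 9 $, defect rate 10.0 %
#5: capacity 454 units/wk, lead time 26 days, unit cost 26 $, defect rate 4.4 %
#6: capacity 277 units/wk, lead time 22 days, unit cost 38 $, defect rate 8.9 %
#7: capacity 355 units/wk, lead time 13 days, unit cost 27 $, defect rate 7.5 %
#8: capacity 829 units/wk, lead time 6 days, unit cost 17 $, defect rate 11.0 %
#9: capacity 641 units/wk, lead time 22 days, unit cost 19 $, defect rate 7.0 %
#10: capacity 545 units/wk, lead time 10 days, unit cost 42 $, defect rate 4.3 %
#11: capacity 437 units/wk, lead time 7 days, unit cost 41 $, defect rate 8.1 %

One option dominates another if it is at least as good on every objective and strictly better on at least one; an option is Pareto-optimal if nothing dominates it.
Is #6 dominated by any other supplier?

#7 vs #6: capacity 355≥277, lead time 13≤22, unit cost 27≤38, defect rate 7.5≤8.9 — #7 is at least as good on every objective and strictly better on at least one, so #7 dominates #6.

Yes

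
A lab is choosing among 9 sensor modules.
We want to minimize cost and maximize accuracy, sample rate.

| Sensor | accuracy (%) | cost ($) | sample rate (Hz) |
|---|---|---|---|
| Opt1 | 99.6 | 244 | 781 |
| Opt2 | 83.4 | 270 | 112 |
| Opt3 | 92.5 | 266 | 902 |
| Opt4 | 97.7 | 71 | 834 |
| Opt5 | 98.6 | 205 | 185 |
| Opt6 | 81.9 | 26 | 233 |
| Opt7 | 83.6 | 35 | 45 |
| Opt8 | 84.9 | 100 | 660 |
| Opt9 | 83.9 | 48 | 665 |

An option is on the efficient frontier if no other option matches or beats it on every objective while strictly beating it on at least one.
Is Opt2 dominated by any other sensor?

Opt1 vs Opt2: accuracy 99.6≥83.4, cost 244≤270, sample rate 781≥112 — Opt1 is at least as good on every objective and strictly better on at least one, so Opt1 dominates Opt2.

Yes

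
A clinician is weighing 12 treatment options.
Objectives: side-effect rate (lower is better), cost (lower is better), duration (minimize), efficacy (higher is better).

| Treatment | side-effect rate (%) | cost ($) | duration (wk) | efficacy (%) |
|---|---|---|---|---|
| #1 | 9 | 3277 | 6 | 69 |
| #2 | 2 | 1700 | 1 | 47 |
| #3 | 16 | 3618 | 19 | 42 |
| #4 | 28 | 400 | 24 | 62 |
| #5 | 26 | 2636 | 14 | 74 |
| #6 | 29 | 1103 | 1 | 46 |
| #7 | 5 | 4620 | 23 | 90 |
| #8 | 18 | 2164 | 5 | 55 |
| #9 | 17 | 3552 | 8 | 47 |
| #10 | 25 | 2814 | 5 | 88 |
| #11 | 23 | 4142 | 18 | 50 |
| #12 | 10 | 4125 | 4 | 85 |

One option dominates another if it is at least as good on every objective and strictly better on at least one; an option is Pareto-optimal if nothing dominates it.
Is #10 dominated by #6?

#6 vs #10: #6 is worse on side-effect rate (29 vs 25), so it does not dominate #10.

No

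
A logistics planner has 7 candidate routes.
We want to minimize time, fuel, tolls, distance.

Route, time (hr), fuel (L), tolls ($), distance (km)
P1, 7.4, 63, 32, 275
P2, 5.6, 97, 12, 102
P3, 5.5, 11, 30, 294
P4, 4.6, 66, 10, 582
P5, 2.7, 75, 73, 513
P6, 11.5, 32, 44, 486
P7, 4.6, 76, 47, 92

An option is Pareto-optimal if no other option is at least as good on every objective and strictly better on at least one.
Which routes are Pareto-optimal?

P1, P2, P3, P4, P5, P7

P1: not dominated.
P2: not dominated.
P3: not dominated (best fuel).
P4: not dominated (best tolls).
P5: not dominated (best time).
P6: dominated by P3 (time 5.5≤11.5, fuel 11≤32, tolls 30≤44, distance 294≤486).
P7: not dominated (best distance).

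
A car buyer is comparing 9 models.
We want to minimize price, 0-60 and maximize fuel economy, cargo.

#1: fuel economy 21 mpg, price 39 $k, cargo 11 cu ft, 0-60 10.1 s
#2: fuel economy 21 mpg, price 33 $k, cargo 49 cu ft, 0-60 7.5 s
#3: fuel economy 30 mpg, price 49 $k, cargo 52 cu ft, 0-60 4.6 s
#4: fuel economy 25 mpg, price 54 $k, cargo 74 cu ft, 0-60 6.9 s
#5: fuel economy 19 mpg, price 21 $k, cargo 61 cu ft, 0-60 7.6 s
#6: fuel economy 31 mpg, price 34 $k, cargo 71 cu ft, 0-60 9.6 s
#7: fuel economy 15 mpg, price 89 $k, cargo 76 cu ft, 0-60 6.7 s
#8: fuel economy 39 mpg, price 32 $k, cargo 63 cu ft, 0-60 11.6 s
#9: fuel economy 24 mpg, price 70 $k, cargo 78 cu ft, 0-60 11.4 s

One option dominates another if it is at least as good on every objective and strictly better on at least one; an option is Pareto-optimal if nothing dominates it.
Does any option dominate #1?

Yes

#2 vs #1: fuel economy 21≥21, price 33≤39, cargo 49≥11, 0-60 7.5≤10.1 — #2 is at least as good on every objective and strictly better on at least one, so #2 dominates #1.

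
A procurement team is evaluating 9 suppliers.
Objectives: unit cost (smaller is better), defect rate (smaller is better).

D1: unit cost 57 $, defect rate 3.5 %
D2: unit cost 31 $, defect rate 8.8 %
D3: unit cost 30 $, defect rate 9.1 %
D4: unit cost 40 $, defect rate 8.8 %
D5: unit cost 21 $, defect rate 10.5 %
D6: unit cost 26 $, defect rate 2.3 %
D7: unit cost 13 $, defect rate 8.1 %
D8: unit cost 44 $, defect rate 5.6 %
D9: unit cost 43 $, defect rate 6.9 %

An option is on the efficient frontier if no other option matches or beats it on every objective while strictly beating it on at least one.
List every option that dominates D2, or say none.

D6: unit cost 26≤31, defect rate 2.3≤8.8 — dominates D2.
D7: unit cost 13≤31, defect rate 8.1≤8.8 — dominates D2.
Others (D1, D3, D4, D5, D8, D9) are each worse than D2 on at least one objective.

D6, D7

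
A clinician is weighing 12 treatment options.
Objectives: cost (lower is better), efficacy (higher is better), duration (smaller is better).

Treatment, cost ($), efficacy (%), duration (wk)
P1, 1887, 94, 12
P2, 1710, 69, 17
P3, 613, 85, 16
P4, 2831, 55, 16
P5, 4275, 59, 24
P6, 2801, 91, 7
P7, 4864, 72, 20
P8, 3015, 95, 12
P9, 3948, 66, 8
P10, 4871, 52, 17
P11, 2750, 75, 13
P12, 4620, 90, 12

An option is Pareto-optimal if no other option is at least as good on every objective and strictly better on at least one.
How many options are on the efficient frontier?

P1: not dominated.
P2: dominated by P3 (cost 613≤1710, efficacy 85≥69, duration 16≤17).
P3: not dominated (best cost).
P4: dominated by P1 (cost 1887≤2831, efficacy 94≥55, duration 12≤16).
P5: dominated by P1 (cost 1887≤4275, efficacy 94≥59, duration 12≤24).
P6: not dominated (best duration).
P7: dominated by P1 (cost 1887≤4864, efficacy 94≥72, duration 12≤20).
P8: not dominated (best efficacy).
P9: dominated by P6 (cost 2801≤3948, efficacy 91≥66, duration 7≤8).
P10: dominated by P1 (cost 1887≤4871, efficacy 94≥52, duration 12≤17).
P11: dominated by P1 (cost 1887≤2750, efficacy 94≥75, duration 12≤13).
P12: dominated by P1 (cost 1887≤4620, efficacy 94≥90, duration 12≤12).
Pareto-optimal: P1, P3, P6, P8 → 4.

4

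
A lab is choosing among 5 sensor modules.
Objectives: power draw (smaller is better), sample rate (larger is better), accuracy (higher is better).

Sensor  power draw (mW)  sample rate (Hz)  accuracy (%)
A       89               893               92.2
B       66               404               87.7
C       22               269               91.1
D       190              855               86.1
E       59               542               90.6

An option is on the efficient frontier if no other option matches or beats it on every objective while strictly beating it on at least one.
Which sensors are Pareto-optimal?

A, C, E

A: not dominated (best sample rate).
B: dominated by E (power draw 59≤66, sample rate 542≥404, accuracy 90.6≥87.7).
C: not dominated (best power draw).
D: dominated by A (power draw 89≤190, sample rate 893≥855, accuracy 92.2≥86.1).
E: not dominated.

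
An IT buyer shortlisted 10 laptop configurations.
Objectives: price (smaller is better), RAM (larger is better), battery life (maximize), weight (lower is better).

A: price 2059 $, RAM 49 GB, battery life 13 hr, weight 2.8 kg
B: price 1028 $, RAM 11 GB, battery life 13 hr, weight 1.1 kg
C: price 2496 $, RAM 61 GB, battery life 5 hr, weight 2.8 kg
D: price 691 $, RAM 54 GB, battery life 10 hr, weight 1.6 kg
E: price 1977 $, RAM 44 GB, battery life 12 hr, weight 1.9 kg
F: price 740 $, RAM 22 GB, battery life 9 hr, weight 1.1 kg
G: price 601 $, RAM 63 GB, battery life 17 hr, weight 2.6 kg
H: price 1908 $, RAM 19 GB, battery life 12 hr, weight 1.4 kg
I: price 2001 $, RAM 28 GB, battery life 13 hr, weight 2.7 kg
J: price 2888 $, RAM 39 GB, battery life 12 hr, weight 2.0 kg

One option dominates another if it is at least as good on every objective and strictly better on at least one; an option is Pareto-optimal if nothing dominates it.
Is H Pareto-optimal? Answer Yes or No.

Yes

A: worse on price (2059 vs 1908).
B: worse on RAM (11 vs 19).
C: worse on price (2496 vs 1908).
D: worse on battery life (10 vs 12).
E: worse on price (1977 vs 1908).
F: worse on battery life (9 vs 12).
G: worse on weight (2.6 vs 1.4).
I: worse on price (2001 vs 1908).
J: worse on price (2888 vs 1908).
No option is at least as good as H on every objective and strictly better on one.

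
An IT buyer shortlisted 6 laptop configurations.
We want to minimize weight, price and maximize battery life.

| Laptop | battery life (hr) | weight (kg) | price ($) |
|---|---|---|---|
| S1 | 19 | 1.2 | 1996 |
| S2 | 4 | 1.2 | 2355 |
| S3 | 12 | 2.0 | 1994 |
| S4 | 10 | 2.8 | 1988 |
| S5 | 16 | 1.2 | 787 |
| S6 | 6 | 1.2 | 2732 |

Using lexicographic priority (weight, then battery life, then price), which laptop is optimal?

S1

First minimize weight: best is 1.2, kept {S1, S2, S5, S6}.
Then maximize battery life: best is 19, kept {S1}.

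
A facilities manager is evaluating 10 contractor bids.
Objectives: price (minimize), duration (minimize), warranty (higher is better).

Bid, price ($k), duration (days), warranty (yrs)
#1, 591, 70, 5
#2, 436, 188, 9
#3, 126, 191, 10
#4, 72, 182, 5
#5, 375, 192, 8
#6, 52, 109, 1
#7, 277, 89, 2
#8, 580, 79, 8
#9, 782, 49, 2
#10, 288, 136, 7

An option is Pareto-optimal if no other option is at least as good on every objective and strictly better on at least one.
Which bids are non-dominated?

#1, #2, #3, #4, #6, #7, #8, #9, #10

#1: not dominated.
#2: not dominated.
#3: not dominated (best warranty).
#4: not dominated.
#5: dominated by #3 (price 126≤375, duration 191≤192, warranty 10≥8).
#6: not dominated (best price).
#7: not dominated.
#8: not dominated.
#9: not dominated (best duration).
#10: not dominated.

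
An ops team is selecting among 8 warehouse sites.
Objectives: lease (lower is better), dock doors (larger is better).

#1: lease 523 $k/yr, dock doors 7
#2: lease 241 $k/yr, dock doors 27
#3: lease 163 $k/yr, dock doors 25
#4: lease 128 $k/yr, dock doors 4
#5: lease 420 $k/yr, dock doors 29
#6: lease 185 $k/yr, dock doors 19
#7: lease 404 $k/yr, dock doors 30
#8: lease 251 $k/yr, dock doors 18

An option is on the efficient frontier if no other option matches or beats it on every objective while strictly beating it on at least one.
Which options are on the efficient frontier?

#1: dominated by #2 (lease 241≤523, dock doors 27≥7).
#2: not dominated.
#3: not dominated.
#4: not dominated (best lease).
#5: dominated by #7 (lease 404≤420, dock doors 30≥29).
#6: dominated by #3 (lease 163≤185, dock doors 25≥19).
#7: not dominated (best dock doors).
#8: dominated by #2 (lease 241≤251, dock doors 27≥18).

#2, #3, #4, #7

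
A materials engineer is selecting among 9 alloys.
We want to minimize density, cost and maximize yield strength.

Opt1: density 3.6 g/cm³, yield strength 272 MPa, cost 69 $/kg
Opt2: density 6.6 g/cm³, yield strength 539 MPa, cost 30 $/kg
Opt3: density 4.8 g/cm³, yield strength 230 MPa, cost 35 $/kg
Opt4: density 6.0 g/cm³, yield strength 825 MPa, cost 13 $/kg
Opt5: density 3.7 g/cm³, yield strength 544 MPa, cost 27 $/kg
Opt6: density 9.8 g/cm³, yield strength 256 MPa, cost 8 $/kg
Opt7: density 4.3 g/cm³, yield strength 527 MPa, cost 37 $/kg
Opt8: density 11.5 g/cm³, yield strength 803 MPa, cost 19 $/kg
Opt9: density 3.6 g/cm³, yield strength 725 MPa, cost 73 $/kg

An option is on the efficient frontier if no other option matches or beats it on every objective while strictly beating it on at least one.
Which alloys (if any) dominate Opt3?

Opt5: density 3.7≤4.8, yield strength 544≥230, cost 27≤35 — dominates Opt3.
Others (Opt1, Opt2, Opt4, Opt6, Opt7, Opt8, Opt9) are each worse than Opt3 on at least one objective.

Opt5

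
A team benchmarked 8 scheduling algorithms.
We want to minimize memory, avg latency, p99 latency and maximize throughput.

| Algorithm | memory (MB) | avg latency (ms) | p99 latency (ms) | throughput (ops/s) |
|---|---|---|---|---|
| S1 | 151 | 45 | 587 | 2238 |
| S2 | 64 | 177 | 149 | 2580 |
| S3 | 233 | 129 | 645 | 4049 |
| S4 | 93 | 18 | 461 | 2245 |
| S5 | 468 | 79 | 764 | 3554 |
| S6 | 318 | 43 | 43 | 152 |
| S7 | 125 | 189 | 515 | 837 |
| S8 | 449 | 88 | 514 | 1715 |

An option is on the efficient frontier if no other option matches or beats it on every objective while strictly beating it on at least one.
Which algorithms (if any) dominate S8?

S4: memory 93≤449, avg latency 18≤88, p99 latency 461≤514, throughput 2245≥1715 — dominates S8.
Others (S1, S2, S3, S5, S6, S7) are each worse than S8 on at least one objective.

S4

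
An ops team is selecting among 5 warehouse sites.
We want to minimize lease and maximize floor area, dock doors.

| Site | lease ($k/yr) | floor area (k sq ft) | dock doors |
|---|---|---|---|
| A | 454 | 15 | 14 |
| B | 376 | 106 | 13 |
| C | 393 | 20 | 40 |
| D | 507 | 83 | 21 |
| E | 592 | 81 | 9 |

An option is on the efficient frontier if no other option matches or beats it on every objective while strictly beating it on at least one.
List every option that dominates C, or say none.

none

A: worse on lease (454 vs 393).
B: worse on dock doors (13 vs 40).
D: worse on lease (507 vs 393).
E: worse on lease (592 vs 393).
No option dominates C.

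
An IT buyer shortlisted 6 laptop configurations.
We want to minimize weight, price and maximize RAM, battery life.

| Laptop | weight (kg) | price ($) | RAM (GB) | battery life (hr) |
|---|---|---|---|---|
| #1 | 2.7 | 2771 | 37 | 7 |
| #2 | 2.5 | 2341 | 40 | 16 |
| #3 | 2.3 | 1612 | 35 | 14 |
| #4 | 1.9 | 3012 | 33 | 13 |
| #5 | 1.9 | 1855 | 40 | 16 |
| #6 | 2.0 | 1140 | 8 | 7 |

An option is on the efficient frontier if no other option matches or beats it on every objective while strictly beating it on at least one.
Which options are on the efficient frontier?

#3, #5, #6

#1: dominated by #2 (weight 2.5≤2.7, price 2341≤2771, RAM 40≥37, battery life 16≥7).
#2: dominated by #5 (weight 1.9≤2.5, price 1855≤2341, RAM 40≥40, battery life 16≥16).
#3: not dominated.
#4: dominated by #5 (weight 1.9≤1.9, price 1855≤3012, RAM 40≥33, battery life 16≥13).
#5: not dominated.
#6: not dominated (best price).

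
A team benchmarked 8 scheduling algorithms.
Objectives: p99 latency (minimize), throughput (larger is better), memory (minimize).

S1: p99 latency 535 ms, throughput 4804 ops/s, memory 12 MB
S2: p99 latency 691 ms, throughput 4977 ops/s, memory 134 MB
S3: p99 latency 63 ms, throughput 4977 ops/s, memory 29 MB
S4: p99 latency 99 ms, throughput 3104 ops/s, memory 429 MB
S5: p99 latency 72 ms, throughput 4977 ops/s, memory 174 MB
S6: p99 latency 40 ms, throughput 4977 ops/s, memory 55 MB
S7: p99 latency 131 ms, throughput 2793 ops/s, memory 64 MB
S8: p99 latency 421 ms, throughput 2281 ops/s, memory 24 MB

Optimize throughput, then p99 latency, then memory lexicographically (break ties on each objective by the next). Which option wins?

First maximize throughput: best is 4977, kept {S2, S3, S5, S6}.
Then minimize p99 latency: best is 40, kept {S6}.

S6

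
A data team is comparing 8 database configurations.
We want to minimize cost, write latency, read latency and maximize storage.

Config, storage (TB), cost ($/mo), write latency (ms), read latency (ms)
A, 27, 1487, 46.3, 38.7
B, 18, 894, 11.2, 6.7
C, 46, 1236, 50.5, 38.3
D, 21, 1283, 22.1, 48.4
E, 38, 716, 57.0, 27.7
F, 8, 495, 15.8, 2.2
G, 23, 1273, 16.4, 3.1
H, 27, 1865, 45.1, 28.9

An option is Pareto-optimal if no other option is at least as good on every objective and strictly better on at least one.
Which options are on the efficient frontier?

A, B, C, E, F, G, H

A: not dominated.
B: not dominated (best write latency).
C: not dominated (best storage).
D: dominated by G (storage 23≥21, cost 1273≤1283, write latency 16.4≤22.1, read latency 3.1≤48.4).
E: not dominated.
F: not dominated (best cost).
G: not dominated.
H: not dominated.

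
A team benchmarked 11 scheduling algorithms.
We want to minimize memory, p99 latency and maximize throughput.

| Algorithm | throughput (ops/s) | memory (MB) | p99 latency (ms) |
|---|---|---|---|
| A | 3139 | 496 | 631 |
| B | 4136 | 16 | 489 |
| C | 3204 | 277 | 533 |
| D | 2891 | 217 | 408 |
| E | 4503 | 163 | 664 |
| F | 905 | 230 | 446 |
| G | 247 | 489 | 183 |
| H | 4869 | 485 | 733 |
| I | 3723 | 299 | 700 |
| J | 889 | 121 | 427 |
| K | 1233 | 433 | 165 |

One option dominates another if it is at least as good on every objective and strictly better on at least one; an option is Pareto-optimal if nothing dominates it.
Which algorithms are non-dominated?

B, D, E, H, J, K

A: dominated by B (throughput 4136≥3139, memory 16≤496, p99 latency 489≤631).
B: not dominated (best memory).
C: dominated by B (throughput 4136≥3204, memory 16≤277, p99 latency 489≤533).
D: not dominated.
E: not dominated.
F: dominated by D (throughput 2891≥905, memory 217≤230, p99 latency 408≤446).
G: dominated by K (throughput 1233≥247, memory 433≤489, p99 latency 165≤183).
H: not dominated (best throughput).
I: dominated by B (throughput 4136≥3723, memory 16≤299, p99 latency 489≤700).
J: not dominated.
K: not dominated (best p99 latency).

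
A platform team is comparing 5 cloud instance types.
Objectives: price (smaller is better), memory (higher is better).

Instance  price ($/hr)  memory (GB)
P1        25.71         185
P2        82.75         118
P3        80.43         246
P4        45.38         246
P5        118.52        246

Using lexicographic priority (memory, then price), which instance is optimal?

P4

First maximize memory: best is 246, kept {P3, P4, P5}.
Then minimize price: best is 45.38, kept {P4}.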